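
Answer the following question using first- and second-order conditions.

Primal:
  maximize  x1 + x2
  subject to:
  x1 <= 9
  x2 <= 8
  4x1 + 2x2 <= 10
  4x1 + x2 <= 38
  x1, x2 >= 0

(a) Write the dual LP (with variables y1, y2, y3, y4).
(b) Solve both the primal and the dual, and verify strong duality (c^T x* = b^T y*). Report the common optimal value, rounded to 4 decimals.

The standard primal-dual pair for 'max c^T x s.t. A x <= b, x >= 0' is:
  Dual:  min b^T y  s.t.  A^T y >= c,  y >= 0.

So the dual LP is:
  minimize  9y1 + 8y2 + 10y3 + 38y4
  subject to:
    y1 + 4y3 + 4y4 >= 1
    y2 + 2y3 + y4 >= 1
    y1, y2, y3, y4 >= 0

Solving the primal: x* = (0, 5).
  primal value c^T x* = 5.
Solving the dual: y* = (0, 0, 0.5, 0).
  dual value b^T y* = 5.
Strong duality: c^T x* = b^T y*. Confirmed.

5


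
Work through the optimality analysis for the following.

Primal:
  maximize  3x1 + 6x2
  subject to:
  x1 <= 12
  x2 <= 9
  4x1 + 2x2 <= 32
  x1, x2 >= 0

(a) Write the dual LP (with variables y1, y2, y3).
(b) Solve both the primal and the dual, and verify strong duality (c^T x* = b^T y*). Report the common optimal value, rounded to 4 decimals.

The standard primal-dual pair for 'max c^T x s.t. A x <= b, x >= 0' is:
  Dual:  min b^T y  s.t.  A^T y >= c,  y >= 0.

So the dual LP is:
  minimize  12y1 + 9y2 + 32y3
  subject to:
    y1 + 4y3 >= 3
    y2 + 2y3 >= 6
    y1, y2, y3 >= 0

Solving the primal: x* = (3.5, 9).
  primal value c^T x* = 64.5.
Solving the dual: y* = (0, 4.5, 0.75).
  dual value b^T y* = 64.5.
Strong duality: c^T x* = b^T y*. Confirmed.

64.5


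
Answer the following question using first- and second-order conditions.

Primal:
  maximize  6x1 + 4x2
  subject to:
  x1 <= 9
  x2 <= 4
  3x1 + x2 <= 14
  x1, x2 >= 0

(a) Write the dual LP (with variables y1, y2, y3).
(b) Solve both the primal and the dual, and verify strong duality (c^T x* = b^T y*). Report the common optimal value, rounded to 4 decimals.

The standard primal-dual pair for 'max c^T x s.t. A x <= b, x >= 0' is:
  Dual:  min b^T y  s.t.  A^T y >= c,  y >= 0.

So the dual LP is:
  minimize  9y1 + 4y2 + 14y3
  subject to:
    y1 + 3y3 >= 6
    y2 + y3 >= 4
    y1, y2, y3 >= 0

Solving the primal: x* = (3.3333, 4).
  primal value c^T x* = 36.
Solving the dual: y* = (0, 2, 2).
  dual value b^T y* = 36.
Strong duality: c^T x* = b^T y*. Confirmed.

36


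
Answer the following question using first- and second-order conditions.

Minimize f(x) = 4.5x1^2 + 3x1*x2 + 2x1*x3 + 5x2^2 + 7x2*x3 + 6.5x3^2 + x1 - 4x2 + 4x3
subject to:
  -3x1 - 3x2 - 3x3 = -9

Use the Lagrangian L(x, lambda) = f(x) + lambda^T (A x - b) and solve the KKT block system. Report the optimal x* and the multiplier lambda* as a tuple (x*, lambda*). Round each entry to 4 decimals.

Form the Lagrangian:
  L(x, lambda) = (1/2) x^T Q x + c^T x + lambda^T (A x - b)
Stationarity (grad_x L = 0): Q x + c + A^T lambda = 0.
Primal feasibility: A x = b.

This gives the KKT block system:
  [ Q   A^T ] [ x     ]   [-c ]
  [ A    0  ] [ lambda ] = [ b ]

Solving the linear system:
  x*      = (1.2566, 1.9115, -0.1681)
  lambda* = (5.9027)
  f(x*)   = 23.031

x* = (1.2566, 1.9115, -0.1681), lambda* = (5.9027)


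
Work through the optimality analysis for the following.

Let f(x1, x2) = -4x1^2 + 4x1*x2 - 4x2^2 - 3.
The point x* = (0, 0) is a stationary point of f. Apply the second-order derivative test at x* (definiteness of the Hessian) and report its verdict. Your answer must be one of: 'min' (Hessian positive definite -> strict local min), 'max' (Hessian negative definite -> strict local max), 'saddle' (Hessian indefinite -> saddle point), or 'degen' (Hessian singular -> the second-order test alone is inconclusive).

Compute the Hessian H = grad^2 f:
  H = [[-8, 4], [4, -8]]
Verify stationarity: grad f(x*) = H x* + g = (0, 0).
Eigenvalues of H: -12, -4.
Both eigenvalues < 0, so H is negative definite -> x* is a strict local max.

max


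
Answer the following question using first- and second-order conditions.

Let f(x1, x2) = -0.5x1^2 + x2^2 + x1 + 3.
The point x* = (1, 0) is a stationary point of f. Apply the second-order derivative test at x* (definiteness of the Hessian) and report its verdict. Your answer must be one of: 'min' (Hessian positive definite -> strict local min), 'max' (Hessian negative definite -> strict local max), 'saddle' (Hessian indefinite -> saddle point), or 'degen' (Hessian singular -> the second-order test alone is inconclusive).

Compute the Hessian H = grad^2 f:
  H = [[-1, 0], [0, 2]]
Verify stationarity: grad f(x*) = H x* + g = (0, 0).
Eigenvalues of H: -1, 2.
Eigenvalues have mixed signs, so H is indefinite -> x* is a saddle point.

saddle


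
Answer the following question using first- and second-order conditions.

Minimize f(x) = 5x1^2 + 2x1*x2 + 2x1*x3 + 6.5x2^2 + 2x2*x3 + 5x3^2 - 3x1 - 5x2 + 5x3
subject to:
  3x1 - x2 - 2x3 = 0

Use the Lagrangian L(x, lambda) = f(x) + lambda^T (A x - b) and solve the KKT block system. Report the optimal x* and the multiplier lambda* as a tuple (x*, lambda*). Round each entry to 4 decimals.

Form the Lagrangian:
  L(x, lambda) = (1/2) x^T Q x + c^T x + lambda^T (A x - b)
Stationarity (grad_x L = 0): Q x + c + A^T lambda = 0.
Primal feasibility: A x = b.

This gives the KKT block system:
  [ Q   A^T ] [ x     ]   [-c ]
  [ A    0  ] [ lambda ] = [ b ]

Solving the linear system:
  x*      = (-0.068, 0.5379, -0.3709)
  lambda* = (1.1153)
  f(x*)   = -2.1702

x* = (-0.068, 0.5379, -0.3709), lambda* = (1.1153)


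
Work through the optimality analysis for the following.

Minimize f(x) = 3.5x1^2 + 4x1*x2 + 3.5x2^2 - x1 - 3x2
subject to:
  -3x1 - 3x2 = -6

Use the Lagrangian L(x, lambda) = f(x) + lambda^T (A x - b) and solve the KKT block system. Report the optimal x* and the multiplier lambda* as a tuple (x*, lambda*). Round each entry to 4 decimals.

Form the Lagrangian:
  L(x, lambda) = (1/2) x^T Q x + c^T x + lambda^T (A x - b)
Stationarity (grad_x L = 0): Q x + c + A^T lambda = 0.
Primal feasibility: A x = b.

This gives the KKT block system:
  [ Q   A^T ] [ x     ]   [-c ]
  [ A    0  ] [ lambda ] = [ b ]

Solving the linear system:
  x*      = (0.6667, 1.3333)
  lambda* = (3)
  f(x*)   = 6.6667

x* = (0.6667, 1.3333), lambda* = (3)


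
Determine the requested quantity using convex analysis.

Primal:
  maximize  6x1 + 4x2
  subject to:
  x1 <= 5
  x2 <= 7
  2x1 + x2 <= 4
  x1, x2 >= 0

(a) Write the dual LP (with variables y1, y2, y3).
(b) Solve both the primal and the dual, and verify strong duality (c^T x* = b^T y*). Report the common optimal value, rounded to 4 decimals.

The standard primal-dual pair for 'max c^T x s.t. A x <= b, x >= 0' is:
  Dual:  min b^T y  s.t.  A^T y >= c,  y >= 0.

So the dual LP is:
  minimize  5y1 + 7y2 + 4y3
  subject to:
    y1 + 2y3 >= 6
    y2 + y3 >= 4
    y1, y2, y3 >= 0

Solving the primal: x* = (0, 4).
  primal value c^T x* = 16.
Solving the dual: y* = (0, 0, 4).
  dual value b^T y* = 16.
Strong duality: c^T x* = b^T y*. Confirmed.

16


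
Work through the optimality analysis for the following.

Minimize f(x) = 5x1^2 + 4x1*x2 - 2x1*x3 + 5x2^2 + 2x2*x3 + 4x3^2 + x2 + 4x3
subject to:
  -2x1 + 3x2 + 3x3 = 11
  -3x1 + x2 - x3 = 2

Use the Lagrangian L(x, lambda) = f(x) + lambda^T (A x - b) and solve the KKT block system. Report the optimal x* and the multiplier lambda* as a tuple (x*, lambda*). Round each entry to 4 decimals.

Form the Lagrangian:
  L(x, lambda) = (1/2) x^T Q x + c^T x + lambda^T (A x - b)
Stationarity (grad_x L = 0): Q x + c + A^T lambda = 0.
Primal feasibility: A x = b.

This gives the KKT block system:
  [ Q   A^T ] [ x     ]   [-c ]
  [ A    0  ] [ lambda ] = [ b ]

Solving the linear system:
  x*      = (-0.7268, 1.5009, 1.6813)
  lambda* = (-6.3949, 2.7209)
  f(x*)   = 36.564

x* = (-0.7268, 1.5009, 1.6813), lambda* = (-6.3949, 2.7209)


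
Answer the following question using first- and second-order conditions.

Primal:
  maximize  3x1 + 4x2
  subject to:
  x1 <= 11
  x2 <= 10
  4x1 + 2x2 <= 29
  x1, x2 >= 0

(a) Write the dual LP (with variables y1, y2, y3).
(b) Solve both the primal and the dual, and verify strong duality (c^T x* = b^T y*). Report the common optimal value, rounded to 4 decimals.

The standard primal-dual pair for 'max c^T x s.t. A x <= b, x >= 0' is:
  Dual:  min b^T y  s.t.  A^T y >= c,  y >= 0.

So the dual LP is:
  minimize  11y1 + 10y2 + 29y3
  subject to:
    y1 + 4y3 >= 3
    y2 + 2y3 >= 4
    y1, y2, y3 >= 0

Solving the primal: x* = (2.25, 10).
  primal value c^T x* = 46.75.
Solving the dual: y* = (0, 2.5, 0.75).
  dual value b^T y* = 46.75.
Strong duality: c^T x* = b^T y*. Confirmed.

46.75


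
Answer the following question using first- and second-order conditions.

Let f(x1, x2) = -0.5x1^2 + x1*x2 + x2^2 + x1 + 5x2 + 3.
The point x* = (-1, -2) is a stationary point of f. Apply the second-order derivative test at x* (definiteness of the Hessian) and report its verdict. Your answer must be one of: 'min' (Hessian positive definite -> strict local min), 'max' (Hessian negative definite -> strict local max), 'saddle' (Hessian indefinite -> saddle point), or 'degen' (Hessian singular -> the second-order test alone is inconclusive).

Compute the Hessian H = grad^2 f:
  H = [[-1, 1], [1, 2]]
Verify stationarity: grad f(x*) = H x* + g = (0, 0).
Eigenvalues of H: -1.3028, 2.3028.
Eigenvalues have mixed signs, so H is indefinite -> x* is a saddle point.

saddle


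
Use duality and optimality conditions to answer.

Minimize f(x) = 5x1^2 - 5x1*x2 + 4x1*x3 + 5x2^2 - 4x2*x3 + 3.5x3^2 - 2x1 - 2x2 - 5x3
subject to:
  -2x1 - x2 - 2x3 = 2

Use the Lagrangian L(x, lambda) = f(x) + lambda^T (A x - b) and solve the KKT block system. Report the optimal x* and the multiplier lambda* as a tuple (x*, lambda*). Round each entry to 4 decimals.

Form the Lagrangian:
  L(x, lambda) = (1/2) x^T Q x + c^T x + lambda^T (A x - b)
Stationarity (grad_x L = 0): Q x + c + A^T lambda = 0.
Primal feasibility: A x = b.

This gives the KKT block system:
  [ Q   A^T ] [ x     ]   [-c ]
  [ A    0  ] [ lambda ] = [ b ]

Solving the linear system:
  x*      = (-0.6396, -0.4876, -0.1166)
  lambda* = (-3.212)
  f(x*)   = 4.6307

x* = (-0.6396, -0.4876, -0.1166), lambda* = (-3.212)


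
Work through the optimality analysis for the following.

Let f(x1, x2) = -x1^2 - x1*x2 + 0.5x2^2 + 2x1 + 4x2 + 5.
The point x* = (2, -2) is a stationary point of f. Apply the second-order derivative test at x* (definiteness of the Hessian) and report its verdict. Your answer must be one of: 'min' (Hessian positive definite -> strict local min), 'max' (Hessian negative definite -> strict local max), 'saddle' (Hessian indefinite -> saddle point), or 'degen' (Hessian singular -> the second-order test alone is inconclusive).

Compute the Hessian H = grad^2 f:
  H = [[-2, -1], [-1, 1]]
Verify stationarity: grad f(x*) = H x* + g = (0, 0).
Eigenvalues of H: -2.3028, 1.3028.
Eigenvalues have mixed signs, so H is indefinite -> x* is a saddle point.

saddle


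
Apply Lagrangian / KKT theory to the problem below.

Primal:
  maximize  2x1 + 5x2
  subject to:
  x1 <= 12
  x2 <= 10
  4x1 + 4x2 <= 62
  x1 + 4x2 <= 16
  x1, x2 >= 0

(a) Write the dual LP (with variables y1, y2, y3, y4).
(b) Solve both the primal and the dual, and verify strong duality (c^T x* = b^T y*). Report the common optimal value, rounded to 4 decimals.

The standard primal-dual pair for 'max c^T x s.t. A x <= b, x >= 0' is:
  Dual:  min b^T y  s.t.  A^T y >= c,  y >= 0.

So the dual LP is:
  minimize  12y1 + 10y2 + 62y3 + 16y4
  subject to:
    y1 + 4y3 + y4 >= 2
    y2 + 4y3 + 4y4 >= 5
    y1, y2, y3, y4 >= 0

Solving the primal: x* = (12, 1).
  primal value c^T x* = 29.
Solving the dual: y* = (0.75, 0, 0, 1.25).
  dual value b^T y* = 29.
Strong duality: c^T x* = b^T y*. Confirmed.

29


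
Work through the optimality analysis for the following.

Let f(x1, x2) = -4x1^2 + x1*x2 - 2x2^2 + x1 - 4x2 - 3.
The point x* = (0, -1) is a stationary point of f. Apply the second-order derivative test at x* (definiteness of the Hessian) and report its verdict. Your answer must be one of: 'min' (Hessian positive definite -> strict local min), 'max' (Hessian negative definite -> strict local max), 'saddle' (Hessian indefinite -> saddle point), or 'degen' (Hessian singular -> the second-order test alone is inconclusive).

Compute the Hessian H = grad^2 f:
  H = [[-8, 1], [1, -4]]
Verify stationarity: grad f(x*) = H x* + g = (0, 0).
Eigenvalues of H: -8.2361, -3.7639.
Both eigenvalues < 0, so H is negative definite -> x* is a strict local max.

max


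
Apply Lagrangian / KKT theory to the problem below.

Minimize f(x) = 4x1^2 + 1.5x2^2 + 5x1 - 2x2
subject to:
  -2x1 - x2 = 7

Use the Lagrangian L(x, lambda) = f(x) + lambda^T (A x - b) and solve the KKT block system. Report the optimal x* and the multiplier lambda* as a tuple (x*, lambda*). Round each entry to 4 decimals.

Form the Lagrangian:
  L(x, lambda) = (1/2) x^T Q x + c^T x + lambda^T (A x - b)
Stationarity (grad_x L = 0): Q x + c + A^T lambda = 0.
Primal feasibility: A x = b.

This gives the KKT block system:
  [ Q   A^T ] [ x     ]   [-c ]
  [ A    0  ] [ lambda ] = [ b ]

Solving the linear system:
  x*      = (-2.55, -1.9)
  lambda* = (-7.7)
  f(x*)   = 22.475

x* = (-2.55, -1.9), lambda* = (-7.7)


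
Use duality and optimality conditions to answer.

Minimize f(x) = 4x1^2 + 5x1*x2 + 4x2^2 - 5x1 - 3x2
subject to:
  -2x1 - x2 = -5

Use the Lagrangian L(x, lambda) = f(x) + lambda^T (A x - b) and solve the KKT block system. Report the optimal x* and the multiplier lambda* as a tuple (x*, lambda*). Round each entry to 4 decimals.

Form the Lagrangian:
  L(x, lambda) = (1/2) x^T Q x + c^T x + lambda^T (A x - b)
Stationarity (grad_x L = 0): Q x + c + A^T lambda = 0.
Primal feasibility: A x = b.

This gives the KKT block system:
  [ Q   A^T ] [ x     ]   [-c ]
  [ A    0  ] [ lambda ] = [ b ]

Solving the linear system:
  x*      = (2.7, -0.4)
  lambda* = (7.3)
  f(x*)   = 12.1

x* = (2.7, -0.4), lambda* = (7.3)


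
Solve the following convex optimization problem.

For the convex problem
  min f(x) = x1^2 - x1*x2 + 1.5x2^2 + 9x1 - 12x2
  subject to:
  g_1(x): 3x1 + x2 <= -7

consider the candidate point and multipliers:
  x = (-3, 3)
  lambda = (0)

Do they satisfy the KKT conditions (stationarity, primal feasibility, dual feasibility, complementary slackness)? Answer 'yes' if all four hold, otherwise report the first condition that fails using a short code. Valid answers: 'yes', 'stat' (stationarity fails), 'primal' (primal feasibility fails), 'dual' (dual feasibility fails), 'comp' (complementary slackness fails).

Gradient of f: grad f(x) = Q x + c = (0, 0)
Constraint values g_i(x) = a_i^T x - b_i:
  g_1((-3, 3)) = 1
Stationarity residual: grad f(x) + sum_i lambda_i a_i = (0, 0)
  -> stationarity OK
Primal feasibility (all g_i <= 0): FAILS
Dual feasibility (all lambda_i >= 0): OK
Complementary slackness (lambda_i * g_i(x) = 0 for all i): OK

Verdict: the first failing condition is primal_feasibility -> primal.

primal


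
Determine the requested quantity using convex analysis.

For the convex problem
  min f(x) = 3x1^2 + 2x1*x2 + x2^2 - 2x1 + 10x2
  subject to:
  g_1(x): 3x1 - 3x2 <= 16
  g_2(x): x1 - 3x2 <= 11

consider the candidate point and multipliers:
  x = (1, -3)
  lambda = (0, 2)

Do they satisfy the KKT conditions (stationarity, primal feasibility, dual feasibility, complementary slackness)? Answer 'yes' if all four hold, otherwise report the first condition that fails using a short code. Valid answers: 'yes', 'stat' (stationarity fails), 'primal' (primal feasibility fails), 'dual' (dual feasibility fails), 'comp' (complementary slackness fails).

Gradient of f: grad f(x) = Q x + c = (-2, 6)
Constraint values g_i(x) = a_i^T x - b_i:
  g_1((1, -3)) = -4
  g_2((1, -3)) = -1
Stationarity residual: grad f(x) + sum_i lambda_i a_i = (0, 0)
  -> stationarity OK
Primal feasibility (all g_i <= 0): OK
Dual feasibility (all lambda_i >= 0): OK
Complementary slackness (lambda_i * g_i(x) = 0 for all i): FAILS

Verdict: the first failing condition is complementary_slackness -> comp.

comp


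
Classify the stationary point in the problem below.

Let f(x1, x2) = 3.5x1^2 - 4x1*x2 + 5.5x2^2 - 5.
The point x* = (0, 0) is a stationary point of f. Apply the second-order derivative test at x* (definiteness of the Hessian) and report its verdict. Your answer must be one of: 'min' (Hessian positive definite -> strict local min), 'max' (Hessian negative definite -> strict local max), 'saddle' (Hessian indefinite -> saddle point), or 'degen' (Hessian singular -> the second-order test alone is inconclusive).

Compute the Hessian H = grad^2 f:
  H = [[7, -4], [-4, 11]]
Verify stationarity: grad f(x*) = H x* + g = (0, 0).
Eigenvalues of H: 4.5279, 13.4721.
Both eigenvalues > 0, so H is positive definite -> x* is a strict local min.

min


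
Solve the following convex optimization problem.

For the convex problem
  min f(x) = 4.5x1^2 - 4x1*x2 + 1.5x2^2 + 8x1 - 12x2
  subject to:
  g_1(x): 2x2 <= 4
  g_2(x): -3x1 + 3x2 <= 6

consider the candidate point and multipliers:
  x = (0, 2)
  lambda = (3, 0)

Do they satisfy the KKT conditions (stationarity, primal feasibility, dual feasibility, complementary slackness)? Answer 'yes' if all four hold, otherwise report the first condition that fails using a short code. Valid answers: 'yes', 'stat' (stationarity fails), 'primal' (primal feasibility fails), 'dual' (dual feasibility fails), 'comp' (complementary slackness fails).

Gradient of f: grad f(x) = Q x + c = (0, -6)
Constraint values g_i(x) = a_i^T x - b_i:
  g_1((0, 2)) = 0
  g_2((0, 2)) = 0
Stationarity residual: grad f(x) + sum_i lambda_i a_i = (0, 0)
  -> stationarity OK
Primal feasibility (all g_i <= 0): OK
Dual feasibility (all lambda_i >= 0): OK
Complementary slackness (lambda_i * g_i(x) = 0 for all i): OK

Verdict: yes, KKT holds.

yes


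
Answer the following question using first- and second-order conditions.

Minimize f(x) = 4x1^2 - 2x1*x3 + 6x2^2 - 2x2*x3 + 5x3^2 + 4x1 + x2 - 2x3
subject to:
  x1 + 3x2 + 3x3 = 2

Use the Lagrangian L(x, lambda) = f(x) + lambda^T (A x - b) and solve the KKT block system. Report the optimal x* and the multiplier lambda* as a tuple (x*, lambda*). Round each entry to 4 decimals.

Form the Lagrangian:
  L(x, lambda) = (1/2) x^T Q x + c^T x + lambda^T (A x - b)
Stationarity (grad_x L = 0): Q x + c + A^T lambda = 0.
Primal feasibility: A x = b.

This gives the KKT block system:
  [ Q   A^T ] [ x     ]   [-c ]
  [ A    0  ] [ lambda ] = [ b ]

Solving the linear system:
  x*      = (-0.25, 0.25, 0.5)
  lambda* = (-1)
  f(x*)   = 0.125

x* = (-0.25, 0.25, 0.5), lambda* = (-1)


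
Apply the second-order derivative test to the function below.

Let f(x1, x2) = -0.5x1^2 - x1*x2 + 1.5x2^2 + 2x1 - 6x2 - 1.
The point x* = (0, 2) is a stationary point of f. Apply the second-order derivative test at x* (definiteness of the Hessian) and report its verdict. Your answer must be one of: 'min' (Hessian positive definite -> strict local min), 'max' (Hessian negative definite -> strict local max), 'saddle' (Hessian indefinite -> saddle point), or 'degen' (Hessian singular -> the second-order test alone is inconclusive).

Compute the Hessian H = grad^2 f:
  H = [[-1, -1], [-1, 3]]
Verify stationarity: grad f(x*) = H x* + g = (0, 0).
Eigenvalues of H: -1.2361, 3.2361.
Eigenvalues have mixed signs, so H is indefinite -> x* is a saddle point.

saddle


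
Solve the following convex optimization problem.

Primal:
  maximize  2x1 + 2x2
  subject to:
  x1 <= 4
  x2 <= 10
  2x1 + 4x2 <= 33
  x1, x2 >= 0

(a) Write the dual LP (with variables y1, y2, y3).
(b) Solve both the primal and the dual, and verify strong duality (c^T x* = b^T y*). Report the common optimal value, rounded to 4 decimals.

The standard primal-dual pair for 'max c^T x s.t. A x <= b, x >= 0' is:
  Dual:  min b^T y  s.t.  A^T y >= c,  y >= 0.

So the dual LP is:
  minimize  4y1 + 10y2 + 33y3
  subject to:
    y1 + 2y3 >= 2
    y2 + 4y3 >= 2
    y1, y2, y3 >= 0

Solving the primal: x* = (4, 6.25).
  primal value c^T x* = 20.5.
Solving the dual: y* = (1, 0, 0.5).
  dual value b^T y* = 20.5.
Strong duality: c^T x* = b^T y*. Confirmed.

20.5


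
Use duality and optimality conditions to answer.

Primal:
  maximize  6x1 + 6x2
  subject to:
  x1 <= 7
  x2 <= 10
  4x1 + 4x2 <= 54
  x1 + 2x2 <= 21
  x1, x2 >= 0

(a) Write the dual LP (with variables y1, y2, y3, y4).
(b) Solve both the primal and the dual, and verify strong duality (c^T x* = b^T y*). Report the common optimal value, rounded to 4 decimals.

The standard primal-dual pair for 'max c^T x s.t. A x <= b, x >= 0' is:
  Dual:  min b^T y  s.t.  A^T y >= c,  y >= 0.

So the dual LP is:
  minimize  7y1 + 10y2 + 54y3 + 21y4
  subject to:
    y1 + 4y3 + y4 >= 6
    y2 + 4y3 + 2y4 >= 6
    y1, y2, y3, y4 >= 0

Solving the primal: x* = (7, 6.5).
  primal value c^T x* = 81.
Solving the dual: y* = (0, 0, 1.5, 0).
  dual value b^T y* = 81.
Strong duality: c^T x* = b^T y*. Confirmed.

81


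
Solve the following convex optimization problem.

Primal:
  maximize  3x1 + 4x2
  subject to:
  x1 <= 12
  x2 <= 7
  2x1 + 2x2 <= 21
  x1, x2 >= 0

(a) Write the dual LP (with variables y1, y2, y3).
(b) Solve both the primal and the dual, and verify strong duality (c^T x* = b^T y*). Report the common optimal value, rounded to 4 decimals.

The standard primal-dual pair for 'max c^T x s.t. A x <= b, x >= 0' is:
  Dual:  min b^T y  s.t.  A^T y >= c,  y >= 0.

So the dual LP is:
  minimize  12y1 + 7y2 + 21y3
  subject to:
    y1 + 2y3 >= 3
    y2 + 2y3 >= 4
    y1, y2, y3 >= 0

Solving the primal: x* = (3.5, 7).
  primal value c^T x* = 38.5.
Solving the dual: y* = (0, 1, 1.5).
  dual value b^T y* = 38.5.
Strong duality: c^T x* = b^T y*. Confirmed.

38.5


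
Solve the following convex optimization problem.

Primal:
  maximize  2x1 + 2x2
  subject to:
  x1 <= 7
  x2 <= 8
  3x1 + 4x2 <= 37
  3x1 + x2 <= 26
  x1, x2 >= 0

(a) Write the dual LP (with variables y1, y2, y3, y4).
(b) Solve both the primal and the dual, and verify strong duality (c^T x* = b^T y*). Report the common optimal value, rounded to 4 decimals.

The standard primal-dual pair for 'max c^T x s.t. A x <= b, x >= 0' is:
  Dual:  min b^T y  s.t.  A^T y >= c,  y >= 0.

So the dual LP is:
  minimize  7y1 + 8y2 + 37y3 + 26y4
  subject to:
    y1 + 3y3 + 3y4 >= 2
    y2 + 4y3 + y4 >= 2
    y1, y2, y3, y4 >= 0

Solving the primal: x* = (7, 4).
  primal value c^T x* = 22.
Solving the dual: y* = (0.5, 0, 0.5, 0).
  dual value b^T y* = 22.
Strong duality: c^T x* = b^T y*. Confirmed.

22


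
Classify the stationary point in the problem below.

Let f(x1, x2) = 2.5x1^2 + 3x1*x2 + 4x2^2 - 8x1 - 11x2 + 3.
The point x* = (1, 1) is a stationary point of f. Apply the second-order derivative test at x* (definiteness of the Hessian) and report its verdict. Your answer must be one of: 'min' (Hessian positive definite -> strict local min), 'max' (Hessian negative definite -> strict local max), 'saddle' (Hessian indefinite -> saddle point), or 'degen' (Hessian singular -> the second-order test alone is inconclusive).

Compute the Hessian H = grad^2 f:
  H = [[5, 3], [3, 8]]
Verify stationarity: grad f(x*) = H x* + g = (0, 0).
Eigenvalues of H: 3.1459, 9.8541.
Both eigenvalues > 0, so H is positive definite -> x* is a strict local min.

min


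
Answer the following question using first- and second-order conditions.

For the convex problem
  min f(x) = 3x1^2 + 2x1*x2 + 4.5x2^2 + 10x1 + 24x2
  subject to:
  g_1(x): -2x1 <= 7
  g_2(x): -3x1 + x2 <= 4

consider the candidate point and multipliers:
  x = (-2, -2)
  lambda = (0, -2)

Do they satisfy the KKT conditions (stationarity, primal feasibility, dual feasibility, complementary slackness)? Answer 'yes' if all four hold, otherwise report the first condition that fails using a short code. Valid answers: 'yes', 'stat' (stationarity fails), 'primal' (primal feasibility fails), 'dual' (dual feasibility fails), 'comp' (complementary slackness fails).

Gradient of f: grad f(x) = Q x + c = (-6, 2)
Constraint values g_i(x) = a_i^T x - b_i:
  g_1((-2, -2)) = -3
  g_2((-2, -2)) = 0
Stationarity residual: grad f(x) + sum_i lambda_i a_i = (0, 0)
  -> stationarity OK
Primal feasibility (all g_i <= 0): OK
Dual feasibility (all lambda_i >= 0): FAILS
Complementary slackness (lambda_i * g_i(x) = 0 for all i): OK

Verdict: the first failing condition is dual_feasibility -> dual.

dual


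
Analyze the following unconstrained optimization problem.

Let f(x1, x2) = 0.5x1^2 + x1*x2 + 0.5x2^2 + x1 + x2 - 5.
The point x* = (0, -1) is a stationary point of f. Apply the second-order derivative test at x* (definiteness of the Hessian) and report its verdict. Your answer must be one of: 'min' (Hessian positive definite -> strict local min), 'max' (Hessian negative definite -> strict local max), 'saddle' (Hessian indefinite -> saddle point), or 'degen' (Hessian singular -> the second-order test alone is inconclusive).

Compute the Hessian H = grad^2 f:
  H = [[1, 1], [1, 1]]
Verify stationarity: grad f(x*) = H x* + g = (0, 0).
Eigenvalues of H: 0, 2.
H has a zero eigenvalue (singular; positive semidefinite but not definite), so H is neither positive definite, negative definite, nor indefinite. The second-order test alone is inconclusive -> degen.
(Indeed, f is constant along the null direction of H through x*, so x* is not a strict local extremum.)

degen


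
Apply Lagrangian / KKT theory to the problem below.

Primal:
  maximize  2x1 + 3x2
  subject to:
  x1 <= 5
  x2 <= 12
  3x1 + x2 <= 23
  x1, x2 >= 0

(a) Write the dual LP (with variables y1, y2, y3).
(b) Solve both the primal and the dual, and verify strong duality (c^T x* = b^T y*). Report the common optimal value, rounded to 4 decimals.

The standard primal-dual pair for 'max c^T x s.t. A x <= b, x >= 0' is:
  Dual:  min b^T y  s.t.  A^T y >= c,  y >= 0.

So the dual LP is:
  minimize  5y1 + 12y2 + 23y3
  subject to:
    y1 + 3y3 >= 2
    y2 + y3 >= 3
    y1, y2, y3 >= 0

Solving the primal: x* = (3.6667, 12).
  primal value c^T x* = 43.3333.
Solving the dual: y* = (0, 2.3333, 0.6667).
  dual value b^T y* = 43.3333.
Strong duality: c^T x* = b^T y*. Confirmed.

43.3333


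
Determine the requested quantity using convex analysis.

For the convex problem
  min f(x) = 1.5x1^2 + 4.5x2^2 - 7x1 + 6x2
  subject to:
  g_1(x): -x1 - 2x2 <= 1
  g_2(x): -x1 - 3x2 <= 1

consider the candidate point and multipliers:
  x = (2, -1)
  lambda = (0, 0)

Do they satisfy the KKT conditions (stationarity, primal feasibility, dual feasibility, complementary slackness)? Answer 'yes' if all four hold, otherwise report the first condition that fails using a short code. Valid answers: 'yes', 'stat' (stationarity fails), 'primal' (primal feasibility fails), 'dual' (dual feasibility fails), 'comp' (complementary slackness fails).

Gradient of f: grad f(x) = Q x + c = (-1, -3)
Constraint values g_i(x) = a_i^T x - b_i:
  g_1((2, -1)) = -1
  g_2((2, -1)) = 0
Stationarity residual: grad f(x) + sum_i lambda_i a_i = (-1, -3)
  -> stationarity FAILS
Primal feasibility (all g_i <= 0): OK
Dual feasibility (all lambda_i >= 0): OK
Complementary slackness (lambda_i * g_i(x) = 0 for all i): OK

Verdict: the first failing condition is stationarity -> stat.

stat


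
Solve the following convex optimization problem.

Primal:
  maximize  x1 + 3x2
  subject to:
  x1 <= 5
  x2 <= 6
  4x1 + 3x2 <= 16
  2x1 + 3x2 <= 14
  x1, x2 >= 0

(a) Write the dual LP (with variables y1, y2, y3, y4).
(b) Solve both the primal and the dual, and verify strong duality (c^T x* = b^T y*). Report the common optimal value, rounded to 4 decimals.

The standard primal-dual pair for 'max c^T x s.t. A x <= b, x >= 0' is:
  Dual:  min b^T y  s.t.  A^T y >= c,  y >= 0.

So the dual LP is:
  minimize  5y1 + 6y2 + 16y3 + 14y4
  subject to:
    y1 + 4y3 + 2y4 >= 1
    y2 + 3y3 + 3y4 >= 3
    y1, y2, y3, y4 >= 0

Solving the primal: x* = (0, 4.6667).
  primal value c^T x* = 14.
Solving the dual: y* = (0, 0, 0, 1).
  dual value b^T y* = 14.
Strong duality: c^T x* = b^T y*. Confirmed.

14


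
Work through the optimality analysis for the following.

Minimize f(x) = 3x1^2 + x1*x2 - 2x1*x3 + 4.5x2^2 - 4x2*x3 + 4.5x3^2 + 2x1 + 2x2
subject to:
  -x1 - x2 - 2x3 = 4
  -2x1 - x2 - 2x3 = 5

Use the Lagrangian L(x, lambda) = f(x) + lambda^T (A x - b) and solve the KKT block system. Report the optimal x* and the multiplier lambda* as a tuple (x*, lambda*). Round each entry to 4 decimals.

Form the Lagrangian:
  L(x, lambda) = (1/2) x^T Q x + c^T x + lambda^T (A x - b)
Stationarity (grad_x L = 0): Q x + c + A^T lambda = 0.
Primal feasibility: A x = b.

This gives the KKT block system:
  [ Q   A^T ] [ x     ]   [-c ]
  [ A    0  ] [ lambda ] = [ b ]

Solving the linear system:
  x*      = (-1, -0.8361, -1.082)
  lambda* = (-1.7213, -0.4754)
  f(x*)   = 2.7951

x* = (-1, -0.8361, -1.082), lambda* = (-1.7213, -0.4754)


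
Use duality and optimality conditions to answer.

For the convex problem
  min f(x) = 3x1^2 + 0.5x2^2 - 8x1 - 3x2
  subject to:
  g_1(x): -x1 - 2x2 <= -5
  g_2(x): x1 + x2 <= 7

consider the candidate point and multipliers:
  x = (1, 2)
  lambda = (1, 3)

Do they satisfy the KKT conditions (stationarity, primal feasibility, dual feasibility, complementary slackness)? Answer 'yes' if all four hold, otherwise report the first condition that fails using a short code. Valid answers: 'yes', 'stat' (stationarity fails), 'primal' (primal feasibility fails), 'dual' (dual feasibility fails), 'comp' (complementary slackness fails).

Gradient of f: grad f(x) = Q x + c = (-2, -1)
Constraint values g_i(x) = a_i^T x - b_i:
  g_1((1, 2)) = 0
  g_2((1, 2)) = -4
Stationarity residual: grad f(x) + sum_i lambda_i a_i = (0, 0)
  -> stationarity OK
Primal feasibility (all g_i <= 0): OK
Dual feasibility (all lambda_i >= 0): OK
Complementary slackness (lambda_i * g_i(x) = 0 for all i): FAILS

Verdict: the first failing condition is complementary_slackness -> comp.

comp


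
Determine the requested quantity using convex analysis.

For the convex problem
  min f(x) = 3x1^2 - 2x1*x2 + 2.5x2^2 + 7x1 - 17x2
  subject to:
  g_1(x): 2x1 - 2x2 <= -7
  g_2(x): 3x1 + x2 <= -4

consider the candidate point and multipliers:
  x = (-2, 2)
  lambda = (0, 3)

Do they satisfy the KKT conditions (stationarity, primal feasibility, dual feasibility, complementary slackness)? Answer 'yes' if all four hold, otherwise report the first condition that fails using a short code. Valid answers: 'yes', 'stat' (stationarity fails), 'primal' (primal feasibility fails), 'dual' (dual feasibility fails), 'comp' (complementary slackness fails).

Gradient of f: grad f(x) = Q x + c = (-9, -3)
Constraint values g_i(x) = a_i^T x - b_i:
  g_1((-2, 2)) = -1
  g_2((-2, 2)) = 0
Stationarity residual: grad f(x) + sum_i lambda_i a_i = (0, 0)
  -> stationarity OK
Primal feasibility (all g_i <= 0): OK
Dual feasibility (all lambda_i >= 0): OK
Complementary slackness (lambda_i * g_i(x) = 0 for all i): OK

Verdict: yes, KKT holds.

yes


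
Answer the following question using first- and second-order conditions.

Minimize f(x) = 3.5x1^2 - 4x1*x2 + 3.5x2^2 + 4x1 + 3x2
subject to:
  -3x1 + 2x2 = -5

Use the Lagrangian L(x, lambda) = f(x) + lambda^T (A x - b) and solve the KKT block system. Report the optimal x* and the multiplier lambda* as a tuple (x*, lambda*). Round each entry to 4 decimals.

Form the Lagrangian:
  L(x, lambda) = (1/2) x^T Q x + c^T x + lambda^T (A x - b)
Stationarity (grad_x L = 0): Q x + c + A^T lambda = 0.
Primal feasibility: A x = b.

This gives the KKT block system:
  [ Q   A^T ] [ x     ]   [-c ]
  [ A    0  ] [ lambda ] = [ b ]

Solving the linear system:
  x*      = (0.7209, -1.4186)
  lambda* = (4.907)
  f(x*)   = 11.5814

x* = (0.7209, -1.4186), lambda* = (4.907)


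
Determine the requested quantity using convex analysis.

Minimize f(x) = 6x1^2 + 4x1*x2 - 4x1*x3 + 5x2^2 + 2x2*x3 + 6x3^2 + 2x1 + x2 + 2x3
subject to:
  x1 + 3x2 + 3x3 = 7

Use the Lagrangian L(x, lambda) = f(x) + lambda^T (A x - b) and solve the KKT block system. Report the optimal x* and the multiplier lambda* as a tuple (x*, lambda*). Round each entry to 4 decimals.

Form the Lagrangian:
  L(x, lambda) = (1/2) x^T Q x + c^T x + lambda^T (A x - b)
Stationarity (grad_x L = 0): Q x + c + A^T lambda = 0.
Primal feasibility: A x = b.

This gives the KKT block system:
  [ Q   A^T ] [ x     ]   [-c ]
  [ A    0  ] [ lambda ] = [ b ]

Solving the linear system:
  x*      = (0.227, 1.2089, 1.0487)
  lambda* = (-5.3649)
  f(x*)   = 20.6574

x* = (0.227, 1.2089, 1.0487), lambda* = (-5.3649)


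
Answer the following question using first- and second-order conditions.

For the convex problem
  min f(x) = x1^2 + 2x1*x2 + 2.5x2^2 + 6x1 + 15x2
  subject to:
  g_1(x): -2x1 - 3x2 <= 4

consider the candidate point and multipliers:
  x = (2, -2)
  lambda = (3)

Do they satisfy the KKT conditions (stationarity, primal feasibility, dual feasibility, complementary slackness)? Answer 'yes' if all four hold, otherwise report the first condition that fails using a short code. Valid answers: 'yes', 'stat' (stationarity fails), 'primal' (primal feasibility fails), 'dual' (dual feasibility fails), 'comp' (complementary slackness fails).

Gradient of f: grad f(x) = Q x + c = (6, 9)
Constraint values g_i(x) = a_i^T x - b_i:
  g_1((2, -2)) = -2
Stationarity residual: grad f(x) + sum_i lambda_i a_i = (0, 0)
  -> stationarity OK
Primal feasibility (all g_i <= 0): OK
Dual feasibility (all lambda_i >= 0): OK
Complementary slackness (lambda_i * g_i(x) = 0 for all i): FAILS

Verdict: the first failing condition is complementary_slackness -> comp.

comp


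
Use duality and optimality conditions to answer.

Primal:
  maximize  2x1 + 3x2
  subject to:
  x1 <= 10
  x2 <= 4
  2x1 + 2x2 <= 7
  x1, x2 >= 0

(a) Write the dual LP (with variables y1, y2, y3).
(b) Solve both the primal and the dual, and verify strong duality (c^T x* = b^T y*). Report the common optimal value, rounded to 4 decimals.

The standard primal-dual pair for 'max c^T x s.t. A x <= b, x >= 0' is:
  Dual:  min b^T y  s.t.  A^T y >= c,  y >= 0.

So the dual LP is:
  minimize  10y1 + 4y2 + 7y3
  subject to:
    y1 + 2y3 >= 2
    y2 + 2y3 >= 3
    y1, y2, y3 >= 0

Solving the primal: x* = (0, 3.5).
  primal value c^T x* = 10.5.
Solving the dual: y* = (0, 0, 1.5).
  dual value b^T y* = 10.5.
Strong duality: c^T x* = b^T y*. Confirmed.

10.5


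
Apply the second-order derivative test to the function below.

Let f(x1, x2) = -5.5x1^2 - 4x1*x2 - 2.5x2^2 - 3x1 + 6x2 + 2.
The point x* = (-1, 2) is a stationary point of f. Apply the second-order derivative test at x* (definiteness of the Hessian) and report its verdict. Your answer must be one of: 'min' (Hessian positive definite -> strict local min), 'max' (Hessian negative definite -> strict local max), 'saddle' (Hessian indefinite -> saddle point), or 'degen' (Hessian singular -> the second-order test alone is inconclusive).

Compute the Hessian H = grad^2 f:
  H = [[-11, -4], [-4, -5]]
Verify stationarity: grad f(x*) = H x* + g = (0, 0).
Eigenvalues of H: -13, -3.
Both eigenvalues < 0, so H is negative definite -> x* is a strict local max.

max


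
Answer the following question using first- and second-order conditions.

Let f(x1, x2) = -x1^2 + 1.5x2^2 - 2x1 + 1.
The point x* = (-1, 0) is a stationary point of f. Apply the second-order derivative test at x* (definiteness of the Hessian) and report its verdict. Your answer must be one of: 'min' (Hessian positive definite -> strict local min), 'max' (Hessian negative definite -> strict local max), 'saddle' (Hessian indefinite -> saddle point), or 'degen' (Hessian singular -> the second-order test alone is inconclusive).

Compute the Hessian H = grad^2 f:
  H = [[-2, 0], [0, 3]]
Verify stationarity: grad f(x*) = H x* + g = (0, 0).
Eigenvalues of H: -2, 3.
Eigenvalues have mixed signs, so H is indefinite -> x* is a saddle point.

saddle


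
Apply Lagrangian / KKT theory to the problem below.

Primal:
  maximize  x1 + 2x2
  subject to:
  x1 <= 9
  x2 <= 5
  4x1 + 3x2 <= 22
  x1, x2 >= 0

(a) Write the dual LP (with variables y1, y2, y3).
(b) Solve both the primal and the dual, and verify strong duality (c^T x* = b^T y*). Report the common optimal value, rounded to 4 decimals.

The standard primal-dual pair for 'max c^T x s.t. A x <= b, x >= 0' is:
  Dual:  min b^T y  s.t.  A^T y >= c,  y >= 0.

So the dual LP is:
  minimize  9y1 + 5y2 + 22y3
  subject to:
    y1 + 4y3 >= 1
    y2 + 3y3 >= 2
    y1, y2, y3 >= 0

Solving the primal: x* = (1.75, 5).
  primal value c^T x* = 11.75.
Solving the dual: y* = (0, 1.25, 0.25).
  dual value b^T y* = 11.75.
Strong duality: c^T x* = b^T y*. Confirmed.

11.75


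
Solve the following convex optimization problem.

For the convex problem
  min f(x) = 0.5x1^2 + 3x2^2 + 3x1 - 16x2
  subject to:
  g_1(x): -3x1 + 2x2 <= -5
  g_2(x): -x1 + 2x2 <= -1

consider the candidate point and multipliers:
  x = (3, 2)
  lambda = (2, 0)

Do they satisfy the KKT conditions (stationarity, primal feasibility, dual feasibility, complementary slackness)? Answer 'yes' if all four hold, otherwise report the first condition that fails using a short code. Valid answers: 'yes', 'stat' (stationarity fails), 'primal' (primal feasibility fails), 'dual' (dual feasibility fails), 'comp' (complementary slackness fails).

Gradient of f: grad f(x) = Q x + c = (6, -4)
Constraint values g_i(x) = a_i^T x - b_i:
  g_1((3, 2)) = 0
  g_2((3, 2)) = 2
Stationarity residual: grad f(x) + sum_i lambda_i a_i = (0, 0)
  -> stationarity OK
Primal feasibility (all g_i <= 0): FAILS
Dual feasibility (all lambda_i >= 0): OK
Complementary slackness (lambda_i * g_i(x) = 0 for all i): OK

Verdict: the first failing condition is primal_feasibility -> primal.

primal


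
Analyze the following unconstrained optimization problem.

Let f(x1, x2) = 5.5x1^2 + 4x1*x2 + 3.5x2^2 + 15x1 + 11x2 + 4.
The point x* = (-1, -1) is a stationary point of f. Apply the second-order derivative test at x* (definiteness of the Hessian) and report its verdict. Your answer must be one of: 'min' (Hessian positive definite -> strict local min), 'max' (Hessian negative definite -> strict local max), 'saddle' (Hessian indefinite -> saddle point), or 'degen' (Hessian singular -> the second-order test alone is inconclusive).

Compute the Hessian H = grad^2 f:
  H = [[11, 4], [4, 7]]
Verify stationarity: grad f(x*) = H x* + g = (0, 0).
Eigenvalues of H: 4.5279, 13.4721.
Both eigenvalues > 0, so H is positive definite -> x* is a strict local min.

min


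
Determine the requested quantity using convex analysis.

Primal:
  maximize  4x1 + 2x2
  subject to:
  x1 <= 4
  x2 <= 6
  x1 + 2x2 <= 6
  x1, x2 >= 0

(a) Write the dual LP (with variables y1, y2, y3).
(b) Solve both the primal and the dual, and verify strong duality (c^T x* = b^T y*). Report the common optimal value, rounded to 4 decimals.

The standard primal-dual pair for 'max c^T x s.t. A x <= b, x >= 0' is:
  Dual:  min b^T y  s.t.  A^T y >= c,  y >= 0.

So the dual LP is:
  minimize  4y1 + 6y2 + 6y3
  subject to:
    y1 + y3 >= 4
    y2 + 2y3 >= 2
    y1, y2, y3 >= 0

Solving the primal: x* = (4, 1).
  primal value c^T x* = 18.
Solving the dual: y* = (3, 0, 1).
  dual value b^T y* = 18.
Strong duality: c^T x* = b^T y*. Confirmed.

18


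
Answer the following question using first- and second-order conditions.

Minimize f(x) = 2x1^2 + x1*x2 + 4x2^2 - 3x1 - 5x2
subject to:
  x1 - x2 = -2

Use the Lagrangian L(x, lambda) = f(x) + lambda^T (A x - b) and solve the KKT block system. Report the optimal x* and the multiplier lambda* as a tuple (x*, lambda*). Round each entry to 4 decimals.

Form the Lagrangian:
  L(x, lambda) = (1/2) x^T Q x + c^T x + lambda^T (A x - b)
Stationarity (grad_x L = 0): Q x + c + A^T lambda = 0.
Primal feasibility: A x = b.

This gives the KKT block system:
  [ Q   A^T ] [ x     ]   [-c ]
  [ A    0  ] [ lambda ] = [ b ]

Solving the linear system:
  x*      = (-0.7143, 1.2857)
  lambda* = (4.5714)
  f(x*)   = 2.4286

x* = (-0.7143, 1.2857), lambda* = (4.5714)


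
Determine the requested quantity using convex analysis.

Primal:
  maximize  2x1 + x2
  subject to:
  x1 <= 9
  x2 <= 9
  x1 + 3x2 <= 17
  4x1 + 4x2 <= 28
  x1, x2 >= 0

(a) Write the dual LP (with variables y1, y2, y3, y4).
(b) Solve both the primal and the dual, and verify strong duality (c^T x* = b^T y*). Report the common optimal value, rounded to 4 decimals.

The standard primal-dual pair for 'max c^T x s.t. A x <= b, x >= 0' is:
  Dual:  min b^T y  s.t.  A^T y >= c,  y >= 0.

So the dual LP is:
  minimize  9y1 + 9y2 + 17y3 + 28y4
  subject to:
    y1 + y3 + 4y4 >= 2
    y2 + 3y3 + 4y4 >= 1
    y1, y2, y3, y4 >= 0

Solving the primal: x* = (7, 0).
  primal value c^T x* = 14.
Solving the dual: y* = (0, 0, 0, 0.5).
  dual value b^T y* = 14.
Strong duality: c^T x* = b^T y*. Confirmed.

14
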